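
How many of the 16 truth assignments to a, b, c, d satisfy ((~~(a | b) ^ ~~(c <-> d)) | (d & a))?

  a   |   b   |   c   |   d   |   φ  
----- | ----- | ----- | ----- | -----
False | False | False | False |  True
False | False | False |  True | False
False | False |  True | False | False
False | False |  True |  True |  True
False |  True | False | False | False
False |  True | False |  True |  True
False |  True |  True | False |  True
False |  True |  True |  True | False
 True | False | False | False | False
 True | False | False |  True |  True
 True | False |  True | False |  True
 True | False |  True |  True |  True
 True |  True | False | False | False
 True |  True | False |  True |  True
 True |  True |  True | False |  True
 True |  True |  True |  True |  True
The formula is true on 10 of the 16 rows.

10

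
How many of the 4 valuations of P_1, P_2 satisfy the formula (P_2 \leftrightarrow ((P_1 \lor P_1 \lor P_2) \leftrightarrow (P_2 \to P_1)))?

2

P_1  P_2  |  φ
 F    F   |  T
 F    T   |  F
 T    F   |  F
 T    T   |  T
The formula is true on 2 of the 4 rows.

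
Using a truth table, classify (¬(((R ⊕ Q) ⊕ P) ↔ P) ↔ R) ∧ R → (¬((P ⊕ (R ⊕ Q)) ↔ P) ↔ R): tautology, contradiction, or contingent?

tautology

P | Q | R || φ
T | T | T || T
T | T | F || T
T | F | T || T
T | F | F || T
F | T | T || T
F | T | F || T
F | F | T || T
F | F | F || T
Every row is T, so the formula is a tautology.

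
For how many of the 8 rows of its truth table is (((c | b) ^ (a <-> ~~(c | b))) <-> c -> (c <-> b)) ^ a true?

6

a | b | c || φ
T | T | T || T
T | T | F || T
T | F | T || F
T | F | F || T
F | T | T || T
F | T | F || T
F | F | T || F
F | F | F || T
The formula is true on 6 of the 8 rows.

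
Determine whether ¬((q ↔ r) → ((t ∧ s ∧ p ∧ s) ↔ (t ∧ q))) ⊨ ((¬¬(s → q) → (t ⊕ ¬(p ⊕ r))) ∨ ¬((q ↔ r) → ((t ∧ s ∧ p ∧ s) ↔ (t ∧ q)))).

yes

p | q | r | s | t || φ | ψ
F | F | F | F | F || F | T
F | F | F | F | T || F | F
F | F | F | T | F || F | T
F | F | F | T | T || F | T
F | F | T | F | F || F | F
F | F | T | F | T || F | T
F | F | T | T | F || F | T
F | F | T | T | T || F | T
F | T | F | F | F || F | T
F | T | F | F | T || F | F
F | T | F | T | F || F | T
F | T | F | T | T || F | F
F | T | T | F | F || F | F
F | T | T | F | T || T | T
F | T | T | T | F || F | F
F | T | T | T | T || T | T
T | F | F | F | F || F | F
T | F | F | F | T || F | T
T | F | F | T | F || F | T
T | F | F | T | T || T | T
T | F | T | F | F || F | T
T | F | T | F | T || F | F
T | F | T | T | F || F | T
T | F | T | T | T || F | T
T | T | F | F | F || F | F
T | T | F | F | T || F | T
T | T | F | T | F || F | F
T | T | F | T | T || F | T
T | T | T | F | F || F | T
T | T | T | F | T || T | T
T | T | T | T | F || F | T
T | T | T | T | T || F | F
In every row where φ is true, ψ is also true, so φ ⊨ ψ.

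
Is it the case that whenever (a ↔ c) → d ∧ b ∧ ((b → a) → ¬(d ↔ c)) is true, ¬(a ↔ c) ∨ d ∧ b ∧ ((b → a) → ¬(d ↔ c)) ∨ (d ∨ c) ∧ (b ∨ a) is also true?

yes

a | b | c | d | φ | ψ
- | - | - | - | - | -
0 | 0 | 0 | 0 | 0 | 0
0 | 0 | 0 | 1 | 0 | 0
0 | 0 | 1 | 0 | 1 | 1
0 | 0 | 1 | 1 | 1 | 1
0 | 1 | 0 | 0 | 0 | 0
0 | 1 | 0 | 1 | 1 | 1
0 | 1 | 1 | 0 | 1 | 1
0 | 1 | 1 | 1 | 1 | 1
1 | 0 | 0 | 0 | 1 | 1
1 | 0 | 0 | 1 | 1 | 1
1 | 0 | 1 | 0 | 0 | 1
1 | 0 | 1 | 1 | 0 | 1
1 | 1 | 0 | 0 | 1 | 1
1 | 1 | 0 | 1 | 1 | 1
1 | 1 | 1 | 0 | 0 | 1
1 | 1 | 1 | 1 | 0 | 1
In every row where φ is true, ψ is also true, so φ ⊨ ψ.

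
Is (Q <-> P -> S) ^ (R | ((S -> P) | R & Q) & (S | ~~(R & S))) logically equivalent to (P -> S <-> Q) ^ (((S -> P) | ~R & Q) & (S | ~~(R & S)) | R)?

not equivalent

  P      Q      R      S    |    φ      ψ  
 True   True   True   True  |  False  False
 True   True   True  False  |   True   True
 True   True  False   True  |  False  False
 True   True  False  False  |  False  False
 True  False   True   True  |   True   True
 True  False   True  False  |  False  False
 True  False  False   True  |   True   True
 True  False  False  False  |   True   True
False   True   True   True  |  False  False
False   True   True  False  |  False  False
False   True  False   True  |   True  False
False   True  False  False  |   True   True
False  False   True   True  |   True   True
False  False   True  False  |   True   True
False  False  False   True  |  False  False
False  False  False  False  |  False  False
The columns differ at P=False, Q=True, R=False, S=True (φ=True, ψ=False), so they are not equivalent.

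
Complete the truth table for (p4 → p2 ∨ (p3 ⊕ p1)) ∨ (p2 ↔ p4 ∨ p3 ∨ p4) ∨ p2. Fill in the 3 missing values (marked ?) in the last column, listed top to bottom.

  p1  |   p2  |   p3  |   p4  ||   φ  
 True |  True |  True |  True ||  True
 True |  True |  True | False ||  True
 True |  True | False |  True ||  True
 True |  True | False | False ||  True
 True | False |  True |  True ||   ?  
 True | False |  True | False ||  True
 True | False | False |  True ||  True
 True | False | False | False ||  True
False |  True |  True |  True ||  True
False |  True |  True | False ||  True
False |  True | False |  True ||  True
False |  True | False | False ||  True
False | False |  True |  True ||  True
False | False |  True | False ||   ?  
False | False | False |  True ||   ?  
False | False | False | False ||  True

False, True, False

Row p1=True, p2=False, p3=True, p4=True: ((p4 → p2 ∨ (p3 ⊕ p1)) ∨ (p2 ↔ p4 ∨ p3 ∨ p4)) = False, so the formula = False.
Row p1=False, p2=False, p3=True, p4=False: ((p4 → p2 ∨ (p3 ⊕ p1)) ∨ (p2 ↔ p4 ∨ p3 ∨ p4)) = True, so the formula = True.
Row p1=False, p2=False, p3=False, p4=True: ((p4 → p2 ∨ (p3 ⊕ p1)) ∨ (p2 ↔ p4 ∨ p3 ∨ p4)) = False, so the formula = False.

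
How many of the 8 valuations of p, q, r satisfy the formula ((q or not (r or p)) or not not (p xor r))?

7

p  q  r  |  (r or p)  not (r or p)  (q or not (r or p))  (p xor r)  not (p xor r)  not not (p xor r)  φ
F  F  F  |     F           T                 T               F            T                F          T
F  F  T  |     T           F                 F               T            F                T          T
F  T  F  |     F           T                 T               F            T                F          T
F  T  T  |     T           F                 T               T            F                T          T
T  F  F  |     T           F                 F               T            F                T          T
T  F  T  |     T           F                 F               F            T                F          F
T  T  F  |     T           F                 T               T            F                T          T
T  T  T  |     T           F                 T               F            T                F          T
The formula is true on 7 of the 8 rows.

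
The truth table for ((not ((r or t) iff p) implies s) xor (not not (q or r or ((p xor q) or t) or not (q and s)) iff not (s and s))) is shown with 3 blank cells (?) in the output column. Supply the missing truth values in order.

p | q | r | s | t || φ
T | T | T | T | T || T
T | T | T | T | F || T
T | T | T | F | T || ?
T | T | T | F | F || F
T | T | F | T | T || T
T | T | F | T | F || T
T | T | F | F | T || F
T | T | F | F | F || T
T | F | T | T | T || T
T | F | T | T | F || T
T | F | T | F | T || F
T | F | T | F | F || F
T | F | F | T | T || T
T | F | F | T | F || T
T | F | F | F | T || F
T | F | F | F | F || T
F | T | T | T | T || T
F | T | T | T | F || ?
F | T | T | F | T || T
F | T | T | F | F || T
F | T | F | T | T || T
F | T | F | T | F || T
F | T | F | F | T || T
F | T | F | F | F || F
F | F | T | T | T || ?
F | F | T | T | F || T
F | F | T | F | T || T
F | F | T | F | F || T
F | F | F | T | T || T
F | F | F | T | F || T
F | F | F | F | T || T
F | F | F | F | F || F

F, T, T

Row p=T, q=T, r=T, s=F, t=T: (not ((r or t) iff p) implies s) = T, (not not (q or r or ((p xor q) or t) or not (q and s)) iff not (s and s)) = T, so the formula = F.
Row p=F, q=T, r=T, s=T, t=F: (not ((r or t) iff p) implies s) = T, (not not (q or r or ((p xor q) or t) or not (q and s)) iff not (s and s)) = F, so the formula = T.
Row p=F, q=F, r=T, s=T, t=T: (not ((r or t) iff p) implies s) = T, (not not (q or r or ((p xor q) or t) or not (q and s)) iff not (s and s)) = F, so the formula = T.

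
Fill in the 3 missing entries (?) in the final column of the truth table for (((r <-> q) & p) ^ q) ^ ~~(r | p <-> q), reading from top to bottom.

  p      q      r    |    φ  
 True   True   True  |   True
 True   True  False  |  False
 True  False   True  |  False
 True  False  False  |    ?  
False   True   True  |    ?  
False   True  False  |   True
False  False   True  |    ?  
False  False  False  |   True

Row p=True, q=False, r=False: (((r <-> q) & p) ^ q) = True, ~~(r | p <-> q) = False, so the formula = True.
Row p=False, q=True, r=True: (((r <-> q) & p) ^ q) = True, ~~(r | p <-> q) = True, so the formula = False.
Row p=False, q=False, r=True: (((r <-> q) & p) ^ q) = False, ~~(r | p <-> q) = False, so the formula = False.

True, False, False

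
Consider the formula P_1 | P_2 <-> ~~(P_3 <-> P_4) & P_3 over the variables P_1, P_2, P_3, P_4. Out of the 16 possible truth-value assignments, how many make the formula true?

6

 P_1    P_2    P_3    P_4      (P_1 | P_2)  (P_3 <-> P_4)  ~(P_3 <-> P_4)  ~~(P_3 <-> P_4)  (~~(P_3 <-> P_4) & P_3)    φ  
False  False  False  False        False          True          False             True                False            True
False  False  False   True        False         False           True            False                False            True
False  False   True  False        False         False           True            False                False            True
False  False   True   True        False          True          False             True                 True           False
False   True  False  False         True          True          False             True                False           False
False   True  False   True         True         False           True            False                False           False
False   True   True  False         True         False           True            False                False           False
False   True   True   True         True          True          False             True                 True            True
 True  False  False  False         True          True          False             True                False           False
 True  False  False   True         True         False           True            False                False           False
 True  False   True  False         True         False           True            False                False           False
 True  False   True   True         True          True          False             True                 True            True
 True   True  False  False         True          True          False             True                False           False
 True   True  False   True         True         False           True            False                False           False
 True   True   True  False         True         False           True            False                False           False
 True   True   True   True         True          True          False             True                 True            True
The formula is true on 6 of the 16 rows.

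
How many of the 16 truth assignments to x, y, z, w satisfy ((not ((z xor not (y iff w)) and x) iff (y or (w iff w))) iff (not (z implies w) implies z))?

12

x | y | z | w | (y iff w) | not (y iff w) | (z xor not (y iff w)) | (w iff w) | (y or (w iff w)) | (z implies w) | not (z implies w) | φ
- | - | - | - | --------- | ------------- | --------------------- | --------- | ---------------- | ------------- | ----------------- | -
T | T | T | T |     T     |       F       |           T           |     T     |        T         |       T       |         F         | F
T | T | T | F |     F     |       T       |           F           |     T     |        T         |       F       |         T         | T
T | T | F | T |     T     |       F       |           F           |     T     |        T         |       T       |         F         | T
T | T | F | F |     F     |       T       |           T           |     T     |        T         |       T       |         F         | F
T | F | T | T |     F     |       T       |           F           |     T     |        T         |       T       |         F         | T
T | F | T | F |     T     |       F       |           T           |     T     |        T         |       F       |         T         | F
T | F | F | T |     F     |       T       |           T           |     T     |        T         |       T       |         F         | F
T | F | F | F |     T     |       F       |           F           |     T     |        T         |       T       |         F         | T
F | T | T | T |     T     |       F       |           T           |     T     |        T         |       T       |         F         | T
F | T | T | F |     F     |       T       |           F           |     T     |        T         |       F       |         T         | T
F | T | F | T |     T     |       F       |           F           |     T     |        T         |       T       |         F         | T
F | T | F | F |     F     |       T       |           T           |     T     |        T         |       T       |         F         | T
F | F | T | T |     F     |       T       |           F           |     T     |        T         |       T       |         F         | T
F | F | T | F |     T     |       F       |           T           |     T     |        T         |       F       |         T         | T
F | F | F | T |     F     |       T       |           T           |     T     |        T         |       T       |         F         | T
F | F | F | F |     T     |       F       |           F           |     T     |        T         |       T       |         F         | T
The formula is true on 12 of the 16 rows.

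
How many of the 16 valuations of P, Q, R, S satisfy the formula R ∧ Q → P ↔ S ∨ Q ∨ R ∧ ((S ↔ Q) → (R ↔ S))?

P | Q | R | S || (R ∧ Q) | ((R ∧ Q) → P) | (S ↔ Q) | (R ↔ S) | ((S ↔ Q) → (R ↔ S)) | (R ∧ ((S ↔ Q) → (R ↔ S))) | φ
F | F | F | F ||    F    |       T       |    T    |    T    |          T          |             F             | F
F | F | F | T ||    F    |       T       |    F    |    F    |          T          |             F             | T
F | F | T | F ||    F    |       T       |    T    |    F    |          F          |             F             | F
F | F | T | T ||    F    |       T       |    F    |    T    |          T          |             T             | T
F | T | F | F ||    F    |       T       |    F    |    T    |          T          |             F             | T
F | T | F | T ||    F    |       T       |    T    |    F    |          F          |             F             | T
F | T | T | F ||    T    |       F       |    F    |    F    |          T          |             T             | F
F | T | T | T ||    T    |       F       |    T    |    T    |          T          |             T             | F
T | F | F | F ||    F    |       T       |    T    |    T    |          T          |             F             | F
T | F | F | T ||    F    |       T       |    F    |    F    |          T          |             F             | T
T | F | T | F ||    F    |       T       |    T    |    F    |          F          |             F             | F
T | F | T | T ||    F    |       T       |    F    |    T    |          T          |             T             | T
T | T | F | F ||    F    |       T       |    F    |    T    |          T          |             F             | T
T | T | F | T ||    F    |       T       |    T    |    F    |          F          |             F             | T
T | T | T | F ||    T    |       T       |    F    |    F    |          T          |             T             | T
T | T | T | T ||    T    |       T       |    T    |    T    |          T          |             T             | T
The formula is true on 10 of the 16 rows.

10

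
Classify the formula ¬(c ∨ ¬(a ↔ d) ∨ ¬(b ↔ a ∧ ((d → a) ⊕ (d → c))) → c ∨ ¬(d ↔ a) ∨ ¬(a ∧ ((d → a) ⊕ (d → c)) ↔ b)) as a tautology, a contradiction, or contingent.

contradiction

a | b | c | d || φ
0 | 0 | 0 | 0 || 0
0 | 0 | 0 | 1 || 0
0 | 0 | 1 | 0 || 0
0 | 0 | 1 | 1 || 0
0 | 1 | 0 | 0 || 0
0 | 1 | 0 | 1 || 0
0 | 1 | 1 | 0 || 0
0 | 1 | 1 | 1 || 0
1 | 0 | 0 | 0 || 0
1 | 0 | 0 | 1 || 0
1 | 0 | 1 | 0 || 0
1 | 0 | 1 | 1 || 0
1 | 1 | 0 | 0 || 0
1 | 1 | 0 | 1 || 0
1 | 1 | 1 | 0 || 0
1 | 1 | 1 | 1 || 0
Every row is 0, so the formula is a contradiction.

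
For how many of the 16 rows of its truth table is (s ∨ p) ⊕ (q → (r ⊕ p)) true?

p  q  r  s  |  ((s ∨ p) ⊕ (q → (r ⊕ p)))
1  1  1  1  |              1            
1  1  1  0  |              1            
1  1  0  1  |              0            
1  1  0  0  |              0            
1  0  1  1  |              0            
1  0  1  0  |              0            
1  0  0  1  |              0            
1  0  0  0  |              0            
0  1  1  1  |              0            
0  1  1  0  |              1            
0  1  0  1  |              1            
0  1  0  0  |              0            
0  0  1  1  |              0            
0  0  1  0  |              1            
0  0  0  1  |              0            
0  0  0  0  |              1            
The formula is true on 6 of the 16 rows.

6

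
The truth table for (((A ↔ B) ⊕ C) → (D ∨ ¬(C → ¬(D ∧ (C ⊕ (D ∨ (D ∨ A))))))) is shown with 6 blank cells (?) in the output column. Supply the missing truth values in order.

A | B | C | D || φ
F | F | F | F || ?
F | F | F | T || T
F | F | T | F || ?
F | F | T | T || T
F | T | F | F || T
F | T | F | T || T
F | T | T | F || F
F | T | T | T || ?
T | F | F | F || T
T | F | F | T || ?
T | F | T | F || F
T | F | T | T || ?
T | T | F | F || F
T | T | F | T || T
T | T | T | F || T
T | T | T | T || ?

Row A=F, B=F, C=F, D=F: ((A ↔ B) ⊕ C) = T, (D ∨ ¬(C → ¬(D ∧ (C ⊕ (D ∨ (D ∨ A)))))) = F, so the formula = F.
Row A=F, B=F, C=T, D=F: ((A ↔ B) ⊕ C) = F, (D ∨ ¬(C → ¬(D ∧ (C ⊕ (D ∨ (D ∨ A)))))) = F, so the formula = T.
Row A=F, B=T, C=T, D=T: ((A ↔ B) ⊕ C) = T, (D ∨ ¬(C → ¬(D ∧ (C ⊕ (D ∨ (D ∨ A)))))) = T, so the formula = T.
Row A=T, B=F, C=F, D=T: ((A ↔ B) ⊕ C) = F, (D ∨ ¬(C → ¬(D ∧ (C ⊕ (D ∨ (D ∨ A)))))) = T, so the formula = T.
Row A=T, B=F, C=T, D=T: ((A ↔ B) ⊕ C) = T, (D ∨ ¬(C → ¬(D ∧ (C ⊕ (D ∨ (D ∨ A)))))) = T, so the formula = T.
Row A=T, B=T, C=T, D=T: ((A ↔ B) ⊕ C) = F, (D ∨ ¬(C → ¬(D ∧ (C ⊕ (D ∨ (D ∨ A)))))) = T, so the formula = T.

F, T, T, T, T, T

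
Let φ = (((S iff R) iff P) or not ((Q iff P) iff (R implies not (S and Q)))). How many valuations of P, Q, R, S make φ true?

P | Q | R | S || (S iff R) | ((S iff R) iff P) | (Q iff P) | (S and Q) | not (S and Q) | (R implies not (S and Q)) | φ
0 | 0 | 0 | 0 ||     1     |         0         |     1     |     0     |       1       |             1             | 0
0 | 0 | 0 | 1 ||     0     |         1         |     1     |     0     |       1       |             1             | 1
0 | 0 | 1 | 0 ||     0     |         1         |     1     |     0     |       1       |             1             | 1
0 | 0 | 1 | 1 ||     1     |         0         |     1     |     0     |       1       |             1             | 0
0 | 1 | 0 | 0 ||     1     |         0         |     0     |     0     |       1       |             1             | 1
0 | 1 | 0 | 1 ||     0     |         1         |     0     |     1     |       0       |             1             | 1
0 | 1 | 1 | 0 ||     0     |         1         |     0     |     0     |       1       |             1             | 1
0 | 1 | 1 | 1 ||     1     |         0         |     0     |     1     |       0       |             0             | 0
1 | 0 | 0 | 0 ||     1     |         1         |     0     |     0     |       1       |             1             | 1
1 | 0 | 0 | 1 ||     0     |         0         |     0     |     0     |       1       |             1             | 1
1 | 0 | 1 | 0 ||     0     |         0         |     0     |     0     |       1       |             1             | 1
1 | 0 | 1 | 1 ||     1     |         1         |     0     |     0     |       1       |             1             | 1
1 | 1 | 0 | 0 ||     1     |         1         |     1     |     0     |       1       |             1             | 1
1 | 1 | 0 | 1 ||     0     |         0         |     1     |     1     |       0       |             1             | 0
1 | 1 | 1 | 0 ||     0     |         0         |     1     |     0     |       1       |             1             | 0
1 | 1 | 1 | 1 ||     1     |         1         |     1     |     1     |       0       |             0             | 1
The formula is true on 11 of the 16 rows.

11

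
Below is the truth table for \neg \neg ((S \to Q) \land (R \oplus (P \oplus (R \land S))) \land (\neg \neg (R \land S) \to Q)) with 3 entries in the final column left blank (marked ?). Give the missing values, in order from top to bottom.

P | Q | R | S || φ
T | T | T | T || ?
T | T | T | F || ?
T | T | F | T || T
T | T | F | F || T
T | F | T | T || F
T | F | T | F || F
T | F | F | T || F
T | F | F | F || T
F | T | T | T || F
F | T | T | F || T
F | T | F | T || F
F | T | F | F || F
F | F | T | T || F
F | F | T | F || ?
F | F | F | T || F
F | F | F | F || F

Row P=T, Q=T, R=T, S=T: ((S \to Q) \land (R \oplus (P \oplus (R \land S))) \land (\neg \neg (R \land S) \to Q)) = T, \neg ((S \to Q) \land (R \oplus (P \oplus (R \land S))) \land (\neg \neg (R \land S) \to Q)) = F, so the formula = T.
Row P=T, Q=T, R=T, S=F: ((S \to Q) \land (R \oplus (P \oplus (R \land S))) \land (\neg \neg (R \land S) \to Q)) = F, \neg ((S \to Q) \land (R \oplus (P \oplus (R \land S))) \land (\neg \neg (R \land S) \to Q)) = T, so the formula = F.
Row P=F, Q=F, R=T, S=F: ((S \to Q) \land (R \oplus (P \oplus (R \land S))) \land (\neg \neg (R \land S) \to Q)) = T, \neg ((S \to Q) \land (R \oplus (P \oplus (R \land S))) \land (\neg \neg (R \land S) \to Q)) = F, so the formula = T.

T, F, T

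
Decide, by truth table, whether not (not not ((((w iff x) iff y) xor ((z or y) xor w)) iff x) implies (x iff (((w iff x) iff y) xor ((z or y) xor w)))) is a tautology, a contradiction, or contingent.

contradiction

x | y | z | w | (w iff x) | ((w iff x) iff y) | (z or y) | ((z or y) xor w) | φ
- | - | - | - | --------- | ----------------- | -------- | ---------------- | -
F | F | F | F |     T     |         F         |    F     |        F         | F
F | F | F | T |     F     |         T         |    F     |        T         | F
F | F | T | F |     T     |         F         |    T     |        T         | F
F | F | T | T |     F     |         T         |    T     |        F         | F
F | T | F | F |     T     |         T         |    T     |        T         | F
F | T | F | T |     F     |         F         |    T     |        F         | F
F | T | T | F |     T     |         T         |    T     |        T         | F
F | T | T | T |     F     |         F         |    T     |        F         | F
T | F | F | F |     F     |         T         |    F     |        F         | F
T | F | F | T |     T     |         F         |    F     |        T         | F
T | F | T | F |     F     |         T         |    T     |        T         | F
T | F | T | T |     T     |         F         |    T     |        F         | F
T | T | F | F |     F     |         F         |    T     |        T         | F
T | T | F | T |     T     |         T         |    T     |        F         | F
T | T | T | F |     F     |         F         |    T     |        T         | F
T | T | T | T |     T     |         T         |    T     |        F         | F
Every row is F, so the formula is a contradiction.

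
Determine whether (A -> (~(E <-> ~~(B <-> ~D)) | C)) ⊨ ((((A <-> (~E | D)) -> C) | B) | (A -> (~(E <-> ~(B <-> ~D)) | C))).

no

A | B | C | D | E | φ | ψ
- | - | - | - | - | - | -
1 | 1 | 1 | 1 | 1 | 1 | 1
1 | 1 | 1 | 1 | 0 | 1 | 1
1 | 1 | 1 | 0 | 1 | 1 | 1
1 | 1 | 1 | 0 | 0 | 1 | 1
1 | 1 | 0 | 1 | 1 | 1 | 1
1 | 1 | 0 | 1 | 0 | 0 | 1
1 | 1 | 0 | 0 | 1 | 0 | 1
1 | 1 | 0 | 0 | 0 | 1 | 1
1 | 0 | 1 | 1 | 1 | 1 | 1
1 | 0 | 1 | 1 | 0 | 1 | 1
1 | 0 | 1 | 0 | 1 | 1 | 1
1 | 0 | 1 | 0 | 0 | 1 | 1
1 | 0 | 0 | 1 | 1 | 0 | 1
1 | 0 | 0 | 1 | 0 | 1 | 0
1 | 0 | 0 | 0 | 1 | 1 | 1
1 | 0 | 0 | 0 | 0 | 0 | 1
0 | 1 | 1 | 1 | 1 | 1 | 1
0 | 1 | 1 | 1 | 0 | 1 | 1
0 | 1 | 1 | 0 | 1 | 1 | 1
0 | 1 | 1 | 0 | 0 | 1 | 1
0 | 1 | 0 | 1 | 1 | 1 | 1
0 | 1 | 0 | 1 | 0 | 1 | 1
0 | 1 | 0 | 0 | 1 | 1 | 1
0 | 1 | 0 | 0 | 0 | 1 | 1
0 | 0 | 1 | 1 | 1 | 1 | 1
0 | 0 | 1 | 1 | 0 | 1 | 1
0 | 0 | 1 | 0 | 1 | 1 | 1
0 | 0 | 1 | 0 | 0 | 1 | 1
0 | 0 | 0 | 1 | 1 | 1 | 1
0 | 0 | 0 | 1 | 0 | 1 | 1
0 | 0 | 0 | 0 | 1 | 1 | 1
0 | 0 | 0 | 0 | 0 | 1 | 1
At A=1, B=0, C=0, D=1, E=0 we have φ true but ψ false, so φ does not entail ψ.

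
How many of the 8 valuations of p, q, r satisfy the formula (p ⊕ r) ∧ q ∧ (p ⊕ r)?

2

  p   |   q   |   r   | ((p ⊕ r) ∧ q ∧ (p ⊕ r))
----- | ----- | ----- | -----------------------
False | False | False |          False         
False | False |  True |          False         
False |  True | False |          False         
False |  True |  True |           True         
 True | False | False |          False         
 True | False |  True |          False         
 True |  True | False |           True         
 True |  True |  True |          False         
The formula is true on 2 of the 8 rows.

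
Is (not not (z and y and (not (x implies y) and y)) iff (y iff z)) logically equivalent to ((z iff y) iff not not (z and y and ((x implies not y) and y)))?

x | y | z | φ | ψ
- | - | - | - | -
1 | 1 | 1 | 0 | 0
1 | 1 | 0 | 1 | 1
1 | 0 | 1 | 1 | 1
1 | 0 | 0 | 0 | 0
0 | 1 | 1 | 0 | 1
0 | 1 | 0 | 1 | 1
0 | 0 | 1 | 1 | 1
0 | 0 | 0 | 0 | 0
The columns differ at x=0, y=1, z=1 (φ=0, ψ=1), so they are not equivalent.

not equivalent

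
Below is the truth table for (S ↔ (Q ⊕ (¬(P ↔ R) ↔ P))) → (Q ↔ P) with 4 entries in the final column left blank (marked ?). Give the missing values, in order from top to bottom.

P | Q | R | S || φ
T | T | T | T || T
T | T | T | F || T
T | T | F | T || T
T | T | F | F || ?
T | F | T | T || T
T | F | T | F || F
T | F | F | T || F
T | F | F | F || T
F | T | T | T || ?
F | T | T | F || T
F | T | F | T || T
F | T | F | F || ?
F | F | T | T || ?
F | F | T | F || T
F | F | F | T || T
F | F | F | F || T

T, F, F, T

Row P=T, Q=T, R=F, S=F: (S ↔ (Q ⊕ (¬(P ↔ R) ↔ P))) = T, (Q ↔ P) = T, so the formula = T.
Row P=F, Q=T, R=T, S=T: (S ↔ (Q ⊕ (¬(P ↔ R) ↔ P))) = T, (Q ↔ P) = F, so the formula = F.
Row P=F, Q=T, R=F, S=F: (S ↔ (Q ⊕ (¬(P ↔ R) ↔ P))) = T, (Q ↔ P) = F, so the formula = F.
Row P=F, Q=F, R=T, S=T: (S ↔ (Q ⊕ (¬(P ↔ R) ↔ P))) = F, (Q ↔ P) = T, so the formula = T.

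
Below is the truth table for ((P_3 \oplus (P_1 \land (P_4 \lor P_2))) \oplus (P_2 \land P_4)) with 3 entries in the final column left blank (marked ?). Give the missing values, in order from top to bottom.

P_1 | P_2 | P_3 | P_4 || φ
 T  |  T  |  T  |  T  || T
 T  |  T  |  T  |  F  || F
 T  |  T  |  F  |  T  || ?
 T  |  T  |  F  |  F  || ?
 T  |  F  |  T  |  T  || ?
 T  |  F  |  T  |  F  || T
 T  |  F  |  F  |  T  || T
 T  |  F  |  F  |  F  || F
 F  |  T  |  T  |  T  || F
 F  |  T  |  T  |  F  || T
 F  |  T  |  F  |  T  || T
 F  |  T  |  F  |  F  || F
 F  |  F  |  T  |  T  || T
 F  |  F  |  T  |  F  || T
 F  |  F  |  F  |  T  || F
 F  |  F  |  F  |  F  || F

Row P_1=T, P_2=T, P_3=F, P_4=T: (P_3 \oplus (P_1 \land (P_4 \lor P_2))) = T, (P_2 \land P_4) = T, so the formula = F.
Row P_1=T, P_2=T, P_3=F, P_4=F: (P_3 \oplus (P_1 \land (P_4 \lor P_2))) = T, (P_2 \land P_4) = F, so the formula = T.
Row P_1=T, P_2=F, P_3=T, P_4=T: (P_3 \oplus (P_1 \land (P_4 \lor P_2))) = F, (P_2 \land P_4) = F, so the formula = F.

F, T, F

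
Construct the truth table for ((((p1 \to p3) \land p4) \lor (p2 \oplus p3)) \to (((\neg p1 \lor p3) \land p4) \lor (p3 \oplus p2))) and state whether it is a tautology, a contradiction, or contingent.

tautology

  p1  |   p2  |   p3  |   p4  || (p1 \to p3) | ((p1 \to p3) \land p4) | (p2 \oplus p3) | \neg p1 | (\neg p1 \lor p3) | ((\neg p1 \lor p3) \land p4) | (p3 \oplus p2) |   φ  
 True |  True |  True |  True ||     True    |          True          |     False      |  False  |        True       |             True             |     False      |  True
 True |  True |  True | False ||     True    |         False          |     False      |  False  |        True       |            False             |     False      |  True
 True |  True | False |  True ||    False    |         False          |      True      |  False  |       False       |            False             |      True      |  True
 True |  True | False | False ||    False    |         False          |      True      |  False  |       False       |            False             |      True      |  True
 True | False |  True |  True ||     True    |          True          |      True      |  False  |        True       |             True             |      True      |  True
 True | False |  True | False ||     True    |         False          |      True      |  False  |        True       |            False             |      True      |  True
 True | False | False |  True ||    False    |         False          |     False      |  False  |       False       |            False             |     False      |  True
 True | False | False | False ||    False    |         False          |     False      |  False  |       False       |            False             |     False      |  True
False |  True |  True |  True ||     True    |          True          |     False      |   True  |        True       |             True             |     False      |  True
False |  True |  True | False ||     True    |         False          |     False      |   True  |        True       |            False             |     False      |  True
False |  True | False |  True ||     True    |          True          |      True      |   True  |        True       |             True             |      True      |  True
False |  True | False | False ||     True    |         False          |      True      |   True  |        True       |            False             |      True      |  True
False | False |  True |  True ||     True    |          True          |      True      |   True  |        True       |             True             |      True      |  True
False | False |  True | False ||     True    |         False          |      True      |   True  |        True       |            False             |      True      |  True
False | False | False |  True ||     True    |          True          |     False      |   True  |        True       |             True             |     False      |  True
False | False | False | False ||     True    |         False          |     False      |   True  |        True       |            False             |     False      |  True
Every row is True, so the formula is a tautology.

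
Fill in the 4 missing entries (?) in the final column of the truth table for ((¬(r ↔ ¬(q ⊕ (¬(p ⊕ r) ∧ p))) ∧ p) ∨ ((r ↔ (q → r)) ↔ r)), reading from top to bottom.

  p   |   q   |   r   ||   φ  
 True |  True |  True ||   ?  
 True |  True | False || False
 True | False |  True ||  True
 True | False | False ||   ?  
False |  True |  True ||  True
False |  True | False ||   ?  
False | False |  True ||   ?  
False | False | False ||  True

True, True, False, True

Row p=True, q=True, r=True: (¬(r ↔ ¬(q ⊕ (¬(p ⊕ r) ∧ p))) ∧ p) = False, ((r ↔ (q → r)) ↔ r) = True, so the formula = True.
Row p=True, q=False, r=False: (¬(r ↔ ¬(q ⊕ (¬(p ⊕ r) ∧ p))) ∧ p) = True, ((r ↔ (q → r)) ↔ r) = True, so the formula = True.
Row p=False, q=True, r=False: (¬(r ↔ ¬(q ⊕ (¬(p ⊕ r) ∧ p))) ∧ p) = False, ((r ↔ (q → r)) ↔ r) = False, so the formula = False.
Row p=False, q=False, r=True: (¬(r ↔ ¬(q ⊕ (¬(p ⊕ r) ∧ p))) ∧ p) = False, ((r ↔ (q → r)) ↔ r) = True, so the formula = True.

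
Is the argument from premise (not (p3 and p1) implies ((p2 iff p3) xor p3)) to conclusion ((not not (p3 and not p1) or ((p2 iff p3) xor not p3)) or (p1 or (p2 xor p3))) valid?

no

p1 | p2 | p3 | φ | ψ
-- | -- | -- | - | -
T  | T  | T  | T | T
T  | T  | F  | F | T
T  | F  | T  | T | T
T  | F  | F  | T | T
F  | T  | T  | F | T
F  | T  | F  | F | T
F  | F  | T  | T | T
F  | F  | F  | T | F
At p1=F, p2=F, p3=F we have φ true but ψ false, so φ does not entail ψ.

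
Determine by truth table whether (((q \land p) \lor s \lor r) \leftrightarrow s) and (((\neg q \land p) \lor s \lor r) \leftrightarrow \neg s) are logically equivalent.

not equivalent

p  q  r  s  |  φ  ψ
F  F  F  F  |  T  F
F  F  F  T  |  T  F
F  F  T  F  |  F  T
F  F  T  T  |  T  F
F  T  F  F  |  T  F
F  T  F  T  |  T  F
F  T  T  F  |  F  T
F  T  T  T  |  T  F
T  F  F  F  |  T  T
T  F  F  T  |  T  F
T  F  T  F  |  F  T
T  F  T  T  |  T  F
T  T  F  F  |  F  F
T  T  F  T  |  T  F
T  T  T  F  |  F  T
T  T  T  T  |  T  F
The columns differ at p=F, q=F, r=F, s=F (φ=T, ψ=F), so they are not equivalent.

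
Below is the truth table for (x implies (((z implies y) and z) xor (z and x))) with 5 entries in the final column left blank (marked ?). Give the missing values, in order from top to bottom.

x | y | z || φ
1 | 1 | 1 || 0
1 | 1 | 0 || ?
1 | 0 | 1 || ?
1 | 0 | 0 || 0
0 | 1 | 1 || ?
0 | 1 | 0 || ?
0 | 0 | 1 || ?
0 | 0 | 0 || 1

Row x=1, y=1, z=0: (((z implies y) and z) xor (z and x)) = 0, so the formula = 0.
Row x=1, y=0, z=1: (((z implies y) and z) xor (z and x)) = 1, so the formula = 1.
Row x=0, y=1, z=1: (((z implies y) and z) xor (z and x)) = 1, so the formula = 1.
Row x=0, y=1, z=0: (((z implies y) and z) xor (z and x)) = 0, so the formula = 1.
Row x=0, y=0, z=1: (((z implies y) and z) xor (z and x)) = 0, so the formula = 1.

0, 1, 1, 1, 1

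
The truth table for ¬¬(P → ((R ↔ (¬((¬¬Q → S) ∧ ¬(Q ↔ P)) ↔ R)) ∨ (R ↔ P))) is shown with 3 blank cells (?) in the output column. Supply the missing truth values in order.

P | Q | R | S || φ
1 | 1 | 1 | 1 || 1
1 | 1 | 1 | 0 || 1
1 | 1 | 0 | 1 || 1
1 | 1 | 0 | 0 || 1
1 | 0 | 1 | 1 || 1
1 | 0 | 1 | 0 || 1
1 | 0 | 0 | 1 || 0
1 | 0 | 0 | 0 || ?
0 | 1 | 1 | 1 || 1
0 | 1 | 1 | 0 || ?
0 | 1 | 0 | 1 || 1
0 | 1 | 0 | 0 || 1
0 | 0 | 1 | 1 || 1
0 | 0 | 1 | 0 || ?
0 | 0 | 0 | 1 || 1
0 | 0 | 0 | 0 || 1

Row P=1, Q=0, R=0, S=0: (P → ((R ↔ (¬((¬¬Q → S) ∧ ¬(Q ↔ P)) ↔ R)) ∨ (R ↔ P))) = 0, ¬(P → ((R ↔ (¬((¬¬Q → S) ∧ ¬(Q ↔ P)) ↔ R)) ∨ (R ↔ P))) = 1, so the formula = 0.
Row P=0, Q=1, R=1, S=0: (P → ((R ↔ (¬((¬¬Q → S) ∧ ¬(Q ↔ P)) ↔ R)) ∨ (R ↔ P))) = 1, ¬(P → ((R ↔ (¬((¬¬Q → S) ∧ ¬(Q ↔ P)) ↔ R)) ∨ (R ↔ P))) = 0, so the formula = 1.
Row P=0, Q=0, R=1, S=0: (P → ((R ↔ (¬((¬¬Q → S) ∧ ¬(Q ↔ P)) ↔ R)) ∨ (R ↔ P))) = 1, ¬(P → ((R ↔ (¬((¬¬Q → S) ∧ ¬(Q ↔ P)) ↔ R)) ∨ (R ↔ P))) = 0, so the formula = 1.

0, 1, 1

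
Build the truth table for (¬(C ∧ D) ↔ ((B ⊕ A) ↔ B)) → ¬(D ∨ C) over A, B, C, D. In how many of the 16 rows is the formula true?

10

A  B  C  D  |  (C ∧ D)  ¬(C ∧ D)  (B ⊕ A)  ((B ⊕ A) ↔ B)  (¬(C ∧ D) ↔ ((B ⊕ A) ↔ B))  (D ∨ C)  ¬(D ∨ C)  φ
F  F  F  F  |     F        T         F           T                    T                  F        T      T
F  F  F  T  |     F        T         F           T                    T                  T        F      F
F  F  T  F  |     F        T         F           T                    T                  T        F      F
F  F  T  T  |     T        F         F           T                    F                  T        F      T
F  T  F  F  |     F        T         T           T                    T                  F        T      T
F  T  F  T  |     F        T         T           T                    T                  T        F      F
F  T  T  F  |     F        T         T           T                    T                  T        F      F
F  T  T  T  |     T        F         T           T                    F                  T        F      T
T  F  F  F  |     F        T         T           F                    F                  F        T      T
T  F  F  T  |     F        T         T           F                    F                  T        F      T
T  F  T  F  |     F        T         T           F                    F                  T        F      T
T  F  T  T  |     T        F         T           F                    T                  T        F      F
T  T  F  F  |     F        T         F           F                    F                  F        T      T
T  T  F  T  |     F        T         F           F                    F                  T        F      T
T  T  T  F  |     F        T         F           F                    F                  T        F      T
T  T  T  T  |     T        F         F           F                    T                  T        F      F
The formula is true on 10 of the 16 rows.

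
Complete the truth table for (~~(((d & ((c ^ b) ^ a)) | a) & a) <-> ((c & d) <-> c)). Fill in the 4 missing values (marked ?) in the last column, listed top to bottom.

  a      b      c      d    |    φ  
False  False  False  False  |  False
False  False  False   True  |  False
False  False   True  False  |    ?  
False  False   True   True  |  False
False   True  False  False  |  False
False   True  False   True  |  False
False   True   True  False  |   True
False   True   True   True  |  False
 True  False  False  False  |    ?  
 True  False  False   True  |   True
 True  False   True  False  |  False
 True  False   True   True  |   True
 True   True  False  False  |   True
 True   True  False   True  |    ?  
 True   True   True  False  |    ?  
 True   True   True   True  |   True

Row a=False, b=False, c=True, d=False: ~~(((d & ((c ^ b) ^ a)) | a) & a) = False, ((c & d) <-> c) = False, so the formula = True.
Row a=True, b=False, c=False, d=False: ~~(((d & ((c ^ b) ^ a)) | a) & a) = True, ((c & d) <-> c) = True, so the formula = True.
Row a=True, b=True, c=False, d=True: ~~(((d & ((c ^ b) ^ a)) | a) & a) = True, ((c & d) <-> c) = True, so the formula = True.
Row a=True, b=True, c=True, d=False: ~~(((d & ((c ^ b) ^ a)) | a) & a) = True, ((c & d) <-> c) = False, so the formula = False.

True, True, True, False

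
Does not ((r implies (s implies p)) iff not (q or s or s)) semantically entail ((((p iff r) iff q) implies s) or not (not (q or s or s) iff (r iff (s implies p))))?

p  q  r  s  |  φ  ψ
T  T  T  T  |  T  T
T  T  T  F  |  T  T
T  T  F  T  |  T  T
T  T  F  F  |  T  T
T  F  T  T  |  T  T
T  F  T  F  |  F  T
T  F  F  T  |  T  T
T  F  F  F  |  F  T
F  T  T  T  |  F  T
F  T  T  F  |  T  T
F  T  F  T  |  T  T
F  T  F  F  |  T  F
F  F  T  T  |  F  T
F  F  T  F  |  F  F
F  F  F  T  |  T  T
F  F  F  F  |  F  T
At p=F, q=T, r=F, s=F we have φ true but ψ false, so φ does not entail ψ.

no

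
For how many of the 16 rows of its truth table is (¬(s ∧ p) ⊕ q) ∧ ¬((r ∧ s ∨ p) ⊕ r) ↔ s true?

9

  p   |   q   |   r   |   s   |   φ  
----- | ----- | ----- | ----- | -----
False | False | False | False | False
False | False | False |  True |  True
False | False |  True | False |  True
False | False |  True |  True |  True
False |  True | False | False |  True
False |  True | False |  True | False
False |  True |  True | False |  True
False |  True |  True |  True | False
 True | False | False | False |  True
 True | False | False |  True | False
 True | False |  True | False | False
 True | False |  True |  True | False
 True |  True | False | False |  True
 True |  True | False |  True | False
 True |  True |  True | False |  True
 True |  True |  True |  True |  True
The formula is true on 9 of the 16 rows.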